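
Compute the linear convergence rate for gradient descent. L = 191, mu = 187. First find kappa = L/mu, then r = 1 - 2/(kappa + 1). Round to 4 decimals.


Step 1: Compute the condition number.
kappa = L/mu = 191/187 = 1.0214
Step 2: Compute the convergence rate.
r = 1 - 2/(kappa + 1) = 1 - 2*mu/(L + mu) = (L - mu)/(L + mu) = 4/378 = 0.0106


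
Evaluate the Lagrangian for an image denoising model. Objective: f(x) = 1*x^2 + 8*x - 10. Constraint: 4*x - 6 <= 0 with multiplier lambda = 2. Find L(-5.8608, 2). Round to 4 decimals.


Step 1: Evaluate f(x).
f(-5.8608) = 1*(-5.8608)^2 + 8*(-5.8608) - 10 = -22.5374
Step 2: Evaluate g(x).
g(-5.8608) = 4*-5.8608 - 6 = -29.4432
Step 3: Compute Lagrangian.
L = -22.5374 + 2*-29.4432 = -81.4238


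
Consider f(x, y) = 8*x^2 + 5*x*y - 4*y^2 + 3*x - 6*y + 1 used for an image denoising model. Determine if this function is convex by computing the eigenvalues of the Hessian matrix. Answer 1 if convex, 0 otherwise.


The Hessian of f(x,y) = 8*x^2 + 5*x*y - 4*y^2 + 3*x - 6*y + 1 is:
H = [[16, 5], [5, -8]]
Trace = 16 - 8 = 8
Determinant = 16*-8 - (5)^2 = -153
Discriminant = (8)^2 - 4*-153 = 676.0
Eigenvalues: lambda_1 = -9.0, lambda_2 = 17.0
The function is not convex.

0


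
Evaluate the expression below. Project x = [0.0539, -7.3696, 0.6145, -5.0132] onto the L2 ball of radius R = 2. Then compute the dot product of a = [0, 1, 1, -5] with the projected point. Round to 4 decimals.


Step 1: Compute ||x|| (intermediates to 6 decimals).
||x|| = sqrt(0.0539^2 + (-7.3696)^2 + 0.6145^2 + (-5.0132)^2) = 8.934411
Step 2: Project.
Since ||x|| > R, scale = R/||x|| = 2/8.934411 = 0.223854, proj(x) = scale * x
proj(x) = [0.012066, -1.649714, 0.137558, -1.122225]
Step 3: Dot product.
a^T * proj(x) = 0*0.012066 + 1*(-1.649714) + 1*0.137558 - 5*(-1.122225) = 4.099


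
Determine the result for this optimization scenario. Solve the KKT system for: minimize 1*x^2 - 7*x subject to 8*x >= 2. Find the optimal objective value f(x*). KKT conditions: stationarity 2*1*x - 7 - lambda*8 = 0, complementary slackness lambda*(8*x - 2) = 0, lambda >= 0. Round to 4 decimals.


Step 1: Try lambda = 0 (constraint inactive).
Stationarity: 2*1*x - 7 = 0
x* = 7/(2*1) = 3.5
Check constraint: 8*3.5 = 28.0 >= 2 -- satisfied.
Step 2: Compute optimal value.
f(x*) = 1*3.5^2 - 7*3.5 = -12.25


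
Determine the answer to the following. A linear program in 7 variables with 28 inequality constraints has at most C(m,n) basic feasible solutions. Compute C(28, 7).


Each vertex corresponds to some choice of n active constraints out of m, so the number of vertices is at most C(m, n) = m! / (n!(m-n)!).
m = 28, n = 7
Numerator: 28 * 27 * 26 * 25 * 24 * 23 * 22
Denominator: 7! = 5040
C(28, 7) = 1184040


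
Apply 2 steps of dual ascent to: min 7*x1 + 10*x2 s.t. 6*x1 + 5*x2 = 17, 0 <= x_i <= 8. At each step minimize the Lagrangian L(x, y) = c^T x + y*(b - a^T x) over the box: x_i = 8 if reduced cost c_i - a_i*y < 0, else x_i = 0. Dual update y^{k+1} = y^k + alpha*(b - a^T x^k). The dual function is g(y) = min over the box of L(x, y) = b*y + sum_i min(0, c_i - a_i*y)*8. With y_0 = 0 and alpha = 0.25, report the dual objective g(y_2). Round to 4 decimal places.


Dual ascent for LP: min 7*x1 + 10*x2, 6*x1 + 5*x2 = 17, 0 <= x_i <= 8
Step 1: y^k = 0.0, reduced costs: (7.0, 10.0)
  x^k = (0.0, 0.0), subgradient = b - a^T x = 17.0
  y^{k+1} = 0.0 + 0.25*17.0 = 4.25
Step 2: y^k = 4.25, reduced costs: (-18.5, -11.25)
  x^k = (8.0, 8.0), subgradient = b - a^T x = -71.0
  y^{k+1} = 4.25 + 0.25*-71.0 = -13.5
Dual objective at y_2 = -13.5: reduced costs (88.0, 77.5), box minimizer x = (0.0, 0.0)
g(y_2) = b*y + (c1 - a1*y)*x1 + (c2 - a2*y)*x2 = 17*(-13.5) + 88.0*0.0 + 77.5*0.0 = -229.5 + 0.0 + 0.0 = -229.5


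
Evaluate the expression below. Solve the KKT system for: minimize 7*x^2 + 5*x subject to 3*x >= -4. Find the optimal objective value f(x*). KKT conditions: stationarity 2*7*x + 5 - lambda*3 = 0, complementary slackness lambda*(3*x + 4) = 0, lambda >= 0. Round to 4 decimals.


Step 1: Try lambda = 0 (constraint inactive).
Stationarity: 2*7*x + 5 = 0
x* = -5/(2*7) = -5/14 = -0.3571 (rounded; the exact value -5/14 is used below)
Check constraint: 3*-0.3571 = -1.0713 >= -4 -- satisfied.
Step 2: Compute optimal value.
f(x*) = 7*(-5/14)^2 + 5*(-5/14) = -0.8929


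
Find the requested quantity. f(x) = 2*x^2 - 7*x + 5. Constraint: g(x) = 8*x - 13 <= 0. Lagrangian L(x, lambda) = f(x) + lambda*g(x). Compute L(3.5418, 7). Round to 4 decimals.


Step 1: Evaluate f(x).
f(3.5418) = 2*3.5418^2 - 7*3.5418 + 5 = 5.2961
Step 2: Evaluate g(x).
g(3.5418) = 8*3.5418 - 13 = 15.3344
Step 3: Compute Lagrangian.
L = 5.2961 + 7*15.3344 = 112.6369


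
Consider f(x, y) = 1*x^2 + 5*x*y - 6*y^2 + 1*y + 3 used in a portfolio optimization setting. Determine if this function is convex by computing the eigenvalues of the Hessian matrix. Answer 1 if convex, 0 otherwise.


The Hessian of f(x,y) = 1*x^2 + 5*x*y - 6*y^2 + 1*y + 3 is:
H = [[2, 5], [5, -12]]
Trace = 2 - 12 = -10
Determinant = 2*-12 - (5)^2 = -49
Discriminant = (-10)^2 - 4*-49 = 296.0
Eigenvalues: lambda_1 = -13.6023, lambda_2 = 3.6023
The function is not convex.

0


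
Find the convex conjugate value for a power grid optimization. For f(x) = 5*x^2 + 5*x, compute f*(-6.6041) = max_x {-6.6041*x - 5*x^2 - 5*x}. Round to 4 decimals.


f*(y) = sup_x {y*x - a*x^2 - b*x} = sup_x {(y-b)*x - a*x^2}
FOC: (y - b) - 2a*x = 0 => x* = (y - b)/(2a)
x* = (-6.6041 - 5)/(2*5) = -1.1604
f*(-6.6041) = (y-b)^2/(4a) = (-6.6041 - 5)^2/(4*5)
= 134.6551/20 = 6.7328


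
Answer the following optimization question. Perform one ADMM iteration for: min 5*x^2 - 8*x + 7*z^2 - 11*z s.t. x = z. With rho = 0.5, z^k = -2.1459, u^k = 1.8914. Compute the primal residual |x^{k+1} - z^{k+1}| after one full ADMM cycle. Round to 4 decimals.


ADMM iteration with rho = 0.5, z^k = -2.1459, u^k = 1.8914
Step 1: x-update.
Minimize 5*x^2 - 8*x + (0.5/2)*(x + 2.1459 + 1.8914)^2
FOC: (2*5 + 0.5)*x = 8 + 0.5*(-2.1459 - 1.8914)
x^{k+1} = 0.5697
Step 2: z-update.
Minimize 7*z^2 - 11*z + (0.5/2)*(0.5697 - z + 1.8914)^2
FOC: (2*7 + 0.5)*z = 11 + 0.5*(0.5697 + 1.8914)
z^{k+1} = 0.8435
Step 3: u-update.
u^{k+1} = 1.8914 + 0.5697 - 0.8435 = 1.6176
Step 4: Primal residual = |0.5697 - 0.8435| = 0.2738


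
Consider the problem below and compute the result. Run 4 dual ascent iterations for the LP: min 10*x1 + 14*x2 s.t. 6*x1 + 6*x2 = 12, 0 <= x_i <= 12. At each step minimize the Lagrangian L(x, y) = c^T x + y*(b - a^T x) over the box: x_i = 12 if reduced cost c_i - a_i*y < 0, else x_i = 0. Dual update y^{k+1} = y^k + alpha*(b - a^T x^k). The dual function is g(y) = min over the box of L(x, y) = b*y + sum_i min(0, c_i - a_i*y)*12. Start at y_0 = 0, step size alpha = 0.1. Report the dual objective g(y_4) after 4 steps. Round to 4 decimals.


Dual ascent for LP: min 10*x1 + 14*x2, 6*x1 + 6*x2 = 12, 0 <= x_i <= 12
Step 1: y^k = 0.0, reduced costs: (10.0, 14.0)
  x^k = (0.0, 0.0), subgradient = b - a^T x = 12.0
  y^{k+1} = 0.0 + 0.1*12.0 = 1.2
Step 2: y^k = 1.2, reduced costs: (2.8, 6.8)
  x^k = (0.0, 0.0), subgradient = b - a^T x = 12.0
  y^{k+1} = 1.2 + 0.1*12.0 = 2.4
Step 3: y^k = 2.4, reduced costs: (-4.4, -0.4)
  x^k = (12.0, 12.0), subgradient = b - a^T x = -132.0
  y^{k+1} = 2.4 + 0.1*-132.0 = -10.8
Step 4: y^k = -10.8, reduced costs: (74.8, 78.8)
  x^k = (0.0, 0.0), subgradient = b - a^T x = 12.0
  y^{k+1} = -10.8 + 0.1*12.0 = -9.6
Dual objective at y_4 = -9.6: reduced costs (67.6, 71.6), box minimizer x = (0.0, 0.0)
g(y_4) = b*y + (c1 - a1*y)*x1 + (c2 - a2*y)*x2 = 12*(-9.6) + 67.6*0.0 + 71.6*0.0 = -115.2 + 0.0 + 0.0 = -115.2


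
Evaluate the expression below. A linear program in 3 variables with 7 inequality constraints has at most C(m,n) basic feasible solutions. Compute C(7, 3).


Each vertex corresponds to some choice of n active constraints out of m, so the number of vertices is at most C(m, n) = m! / (n!(m-n)!).
m = 7, n = 3
Numerator: 7 * 6 * 5
Denominator: 3! = 6
C(7, 3) = 35


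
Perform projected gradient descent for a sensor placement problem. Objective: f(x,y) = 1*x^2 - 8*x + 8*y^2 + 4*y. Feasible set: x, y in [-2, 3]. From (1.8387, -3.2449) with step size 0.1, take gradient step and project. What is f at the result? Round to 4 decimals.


Step 1: Compute gradient at (1.8387, -3.2449).
grad_x = 2*1*1.8387 - 8 = -4.3226
grad_y = 2*8*-3.2449 + 4 = -47.9184
Step 2: Gradient step.
x_raw = 1.8387 - 0.1*-4.3226 = 2.271
y_raw = -3.2449 - 0.1*-47.9184 = 1.5469
Step 3: Project onto [-2, 3].
x_proj = clip(2.271) = 2.271
y_proj = clip(1.5469) = 1.5469
Step 4: Evaluate f.
f(2.271, 1.5469) = 12.3215


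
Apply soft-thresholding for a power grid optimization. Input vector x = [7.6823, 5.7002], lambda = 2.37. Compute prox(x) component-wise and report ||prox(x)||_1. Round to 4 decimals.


Soft-thresholding with lambda = 2.37:
prox(7.6823) = sign(7.6823)*max(|7.6823| - 2.37, 0) = 5.3123
prox(5.7002) = sign(5.7002)*max(|5.7002| - 2.37, 0) = 3.3302
prox(x) = [5.3123, 3.3302]
||prox(x)||_1 = 5.3123 + 3.3302 = 8.6425


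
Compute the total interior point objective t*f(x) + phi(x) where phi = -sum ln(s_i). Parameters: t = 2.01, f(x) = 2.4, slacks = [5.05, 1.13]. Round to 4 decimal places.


Step 1: Compute log-barrier.
ln values: [1.6194, 0.1222]
phi = -(1.6194 + 0.1222) = -1.7416
Step 2: Compute augmented objective.
t*f(x) = 2.01*2.4 = 4.824
Total = 4.824 - 1.7416 = 3.0824


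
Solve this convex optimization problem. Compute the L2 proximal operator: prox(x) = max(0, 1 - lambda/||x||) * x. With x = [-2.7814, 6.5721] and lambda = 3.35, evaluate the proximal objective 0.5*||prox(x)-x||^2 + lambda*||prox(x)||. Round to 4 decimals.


Step 1: Compute ||x||.
||x|| = 7.1364
Step 2: Compute scaling factor.
scale = max(0, 1 - 3.35/7.1364) = 0.5306
Step 3: prox(x) = [-1.4757, 3.487]
||prox(x)|| = 3.7864
Step 4: Proximal objective.
0.5*||prox-x||^2 = 5.6113
lambda*||prox|| = 12.6844
Total = 18.2958


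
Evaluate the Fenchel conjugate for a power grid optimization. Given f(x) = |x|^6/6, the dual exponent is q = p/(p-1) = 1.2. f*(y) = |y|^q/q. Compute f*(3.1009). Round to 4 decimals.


The conjugate exponent q satisfies 1/p + 1/q = 1.
p = 6, so q = 6/(6 - 1) = 1.2
|y|^q = 3.1009^1.2 = 3.8885
f*(3.1009) = 3.8885 / 1.2 = 3.2404


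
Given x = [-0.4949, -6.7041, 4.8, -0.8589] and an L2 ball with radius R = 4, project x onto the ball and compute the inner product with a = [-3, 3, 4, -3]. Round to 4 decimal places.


Step 1: Compute ||x|| (intermediates to 6 decimals).
||x|| = sqrt((-0.4949)^2 + (-6.7041)^2 + 4.8^2 + (-0.8589)^2) = 8.304673
Step 2: Project.
Since ||x|| > R, scale = R/||x|| = 4/8.304673 = 0.481657, proj(x) = scale * x
proj(x) = [-0.238372, -3.229077, 2.311954, -0.413695]
Step 3: Dot product.
a^T * proj(x) = -3*(-0.238372) + 3*(-3.229077) + 4*2.311954 - 3*(-0.413695) = 1.5168


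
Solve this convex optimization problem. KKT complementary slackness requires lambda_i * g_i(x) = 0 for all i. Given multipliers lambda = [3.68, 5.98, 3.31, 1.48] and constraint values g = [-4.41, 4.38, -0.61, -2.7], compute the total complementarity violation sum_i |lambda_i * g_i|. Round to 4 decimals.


KKT complementary slackness check:
lambda_1 * g_1 = 3.68 * -4.41 = -16.2288
lambda_2 * g_2 = 5.98 * 4.38 = 26.1924
lambda_3 * g_3 = 3.31 * -0.61 = -2.0191
lambda_4 * g_4 = 1.48 * -2.7 = -3.996
Total violation = 16.2288 + 26.1924 + 2.0191 + 3.996 = 48.4363


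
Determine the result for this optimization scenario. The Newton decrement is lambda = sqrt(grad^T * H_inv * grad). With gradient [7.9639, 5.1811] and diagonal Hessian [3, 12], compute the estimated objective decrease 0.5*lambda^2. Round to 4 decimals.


Step 1: H is diagonal, so H^(-1) * g = [2.6546, 0.4318].
Step 2: g^T H^(-1) g = sum_i g_i^2 / H_ii
  = (7.9639)^2/3 + (5.1811)^2/12
  = 21.1412 + 2.237 = 23.3782
Step 3: Objective decrease = 0.5 * g^T H^(-1) g = 11.6891


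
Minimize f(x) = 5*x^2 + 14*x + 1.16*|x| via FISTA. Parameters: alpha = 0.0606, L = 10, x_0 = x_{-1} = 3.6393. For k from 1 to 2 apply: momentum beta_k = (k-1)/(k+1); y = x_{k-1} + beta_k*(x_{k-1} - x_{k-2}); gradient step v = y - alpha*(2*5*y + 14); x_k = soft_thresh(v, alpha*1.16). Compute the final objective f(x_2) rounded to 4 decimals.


FISTA on f(x) = 5*x^2 + 14*x + 1.16*|x|
L = 10, alpha = 0.0606
Iteration 1: beta = 0.0, y = 3.6393 + 0.0*(3.6393 - 3.6393) = 3.6393
  grad(y) = 50.393, v = y - alpha*grad = 0.5855
  prox(v) = soft_thresh(0.5855, 0.0703) = 0.5152
Iteration 2: beta = 0.3333, y = 0.5152 + 0.3333*(0.5152 - 3.6393) = -0.5262
  grad(y) = 8.7382, v = y - alpha*grad = -1.0557
  prox(v) = soft_thresh(-1.0557, 0.0703) = -0.9854
f(x_2) = 5*(-0.9854)^2 + 14*(-0.9854) + 1.16*|-0.9854| = -7.7975


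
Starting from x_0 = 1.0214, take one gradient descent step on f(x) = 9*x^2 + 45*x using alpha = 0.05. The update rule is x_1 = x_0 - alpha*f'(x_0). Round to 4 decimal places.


We compute the gradient at x_0 and apply the update.
f'(x) = 18*x + 45
f'(1.0214) = 18*1.0214 + 45 = 63.3852
x_1 = 1.0214 - 0.05*63.3852 = -2.1479


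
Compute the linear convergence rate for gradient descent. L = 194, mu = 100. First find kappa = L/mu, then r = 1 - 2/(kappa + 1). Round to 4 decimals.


Step 1: Compute the condition number.
kappa = L/mu = 194/100 = 1.94
Step 2: Compute the convergence rate.
r = 1 - 2/(kappa + 1) = 1 - 2*mu/(L + mu) = (L - mu)/(L + mu) = 94/294 = 0.3197


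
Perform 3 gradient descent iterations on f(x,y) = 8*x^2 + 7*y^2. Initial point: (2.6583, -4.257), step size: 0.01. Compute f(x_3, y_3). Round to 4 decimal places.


Gradient descent on f(x,y) = 8*x^2 + 7*y^2.
Starting point: (2.6583, -4.257), alpha = 0.01
Step 1: grad_x = 2*8*2.6583 = 42.5328, grad_y = 2*7*-4.257 = -59.598
  x_1 = 2.6583 - 0.01*42.5328 = 2.233
  y_1 = -4.257 - 0.01*-59.598 = -3.661
Step 2: grad_x = 2*8*2.233 = 35.7276, grad_y = 2*7*-3.661 = -51.2543
  x_2 = 2.233 - 0.01*35.7276 = 1.8757
  y_2 = -3.661 - 0.01*-51.2543 = -3.1485
Step 3: grad_x = 2*8*1.8757 = 30.0111, grad_y = 2*7*-3.1485 = -44.0787
  x_3 = 1.8757 - 0.01*30.0111 = 1.5756
  y_3 = -3.1485 - 0.01*-44.0787 = -2.7077
f(1.5756, -2.7077) = 8*1.5756^2 + 7*(-2.7077)^2 = 71.1809


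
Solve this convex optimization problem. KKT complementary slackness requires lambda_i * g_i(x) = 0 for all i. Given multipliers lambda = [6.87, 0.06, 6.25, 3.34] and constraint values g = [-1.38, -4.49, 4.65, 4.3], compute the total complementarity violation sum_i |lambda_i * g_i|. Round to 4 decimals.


KKT complementary slackness check:
lambda_1 * g_1 = 6.87 * -1.38 = -9.4806
lambda_2 * g_2 = 0.06 * -4.49 = -0.2694
lambda_3 * g_3 = 6.25 * 4.65 = 29.0625
lambda_4 * g_4 = 3.34 * 4.3 = 14.362
Total violation = 9.4806 + 0.2694 + 29.0625 + 14.362 = 53.1745


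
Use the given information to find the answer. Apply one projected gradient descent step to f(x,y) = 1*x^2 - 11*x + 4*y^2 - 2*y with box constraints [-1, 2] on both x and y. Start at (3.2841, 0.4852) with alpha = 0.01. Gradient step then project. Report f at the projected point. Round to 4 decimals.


Step 1: Compute gradient at (3.2841, 0.4852).
grad_x = 2*1*3.2841 - 11 = -4.4318
grad_y = 2*4*0.4852 - 2 = 1.8816
Step 2: Gradient step.
x_raw = 3.2841 - 0.01*-4.4318 = 3.3284
y_raw = 0.4852 - 0.01*1.8816 = 0.4664
Step 3: Project onto [-1, 2].
x_proj = clip(3.3284) = 2.0
y_proj = clip(0.4664) = 0.4664
Step 4: Evaluate f.
f(2.0, 0.4664) = -18.0627


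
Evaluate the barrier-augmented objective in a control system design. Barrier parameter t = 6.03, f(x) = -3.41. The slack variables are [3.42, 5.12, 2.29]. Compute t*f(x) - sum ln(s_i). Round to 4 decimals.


Step 1: Compute log-barrier.
ln values: [1.2296, 1.6332, 0.8286]
phi = -(1.2296 + 1.6332 + 0.8286) = -3.6913
Step 2: Compute augmented objective.
t*f(x) = 6.03*-3.41 = -20.5623
Total = -20.5623 - 3.6913 = -24.2536


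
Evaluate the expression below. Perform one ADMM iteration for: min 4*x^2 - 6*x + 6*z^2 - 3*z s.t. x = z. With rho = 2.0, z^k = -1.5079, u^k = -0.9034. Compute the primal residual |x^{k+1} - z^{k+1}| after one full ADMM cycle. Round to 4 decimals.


ADMM iteration with rho = 2.0, z^k = -1.5079, u^k = -0.9034
Step 1: x-update.
Minimize 4*x^2 - 6*x + (2.0/2)*(x + 1.5079 - 0.9034)^2
FOC: (2*4 + 2.0)*x = 6 + 2.0*(-1.5079 + 0.9034)
x^{k+1} = 0.4791
Step 2: z-update.
Minimize 6*z^2 - 3*z + (2.0/2)*(0.4791 - z - 0.9034)^2
FOC: (2*6 + 2.0)*z = 3 + 2.0*(0.4791 - 0.9034)
z^{k+1} = 0.1537
Step 3: u-update.
u^{k+1} = -0.9034 + 0.4791 - 0.1537 = -0.578
Step 4: Primal residual = |0.4791 - 0.1537| = 0.3254


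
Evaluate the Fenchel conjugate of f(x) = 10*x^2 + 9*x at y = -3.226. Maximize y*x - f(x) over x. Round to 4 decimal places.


f*(y) = sup_x {y*x - a*x^2 - b*x} = sup_x {(y-b)*x - a*x^2}
FOC: (y - b) - 2a*x = 0 => x* = (y - b)/(2a)
x* = (-3.226 - 9)/(2*10) = -0.6113
f*(-3.226) = (y-b)^2/(4a) = (-3.226 - 9)^2/(4*10)
= 149.4751/40 = 3.7369


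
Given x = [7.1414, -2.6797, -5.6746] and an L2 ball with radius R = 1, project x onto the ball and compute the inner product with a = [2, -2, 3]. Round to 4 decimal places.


Step 1: Compute ||x|| (intermediates to 6 decimals).
||x|| = sqrt(7.1414^2 + (-2.6797)^2 + (-5.6746)^2) = 9.506917
Step 2: Project.
Since ||x|| > R, scale = R/||x|| = 1/9.506917 = 0.105187, proj(x) = scale * x
proj(x) = [0.751182, -0.28187, -0.596894]
Step 3: Dot product.
a^T * proj(x) = 2*0.751182 - 2*(-0.28187) + 3*(-0.596894) = 0.2754


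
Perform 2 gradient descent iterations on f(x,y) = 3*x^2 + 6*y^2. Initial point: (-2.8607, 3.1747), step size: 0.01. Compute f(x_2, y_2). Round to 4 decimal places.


Gradient descent on f(x,y) = 3*x^2 + 6*y^2.
Starting point: (-2.8607, 3.1747), alpha = 0.01
Step 1: grad_x = 2*3*-2.8607 = -17.1642, grad_y = 2*6*3.1747 = 38.0964
  x_1 = -2.8607 - 0.01*-17.1642 = -2.6891
  y_1 = 3.1747 - 0.01*38.0964 = 2.7937
Step 2: grad_x = 2*3*-2.6891 = -16.1343, grad_y = 2*6*2.7937 = 33.5248
  x_2 = -2.6891 - 0.01*-16.1343 = -2.5277
  y_2 = 2.7937 - 0.01*33.5248 = 2.4585
f(-2.5277, 2.4585) = 3*(-2.5277)^2 + 6*2.4585^2 = 55.433


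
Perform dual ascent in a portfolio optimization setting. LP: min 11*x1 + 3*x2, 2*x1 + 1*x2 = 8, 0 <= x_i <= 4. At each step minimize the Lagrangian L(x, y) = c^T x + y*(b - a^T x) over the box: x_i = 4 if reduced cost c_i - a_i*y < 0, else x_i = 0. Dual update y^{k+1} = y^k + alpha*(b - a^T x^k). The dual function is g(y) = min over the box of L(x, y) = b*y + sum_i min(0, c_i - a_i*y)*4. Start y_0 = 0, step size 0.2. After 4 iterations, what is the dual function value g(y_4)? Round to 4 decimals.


Dual ascent for LP: min 11*x1 + 3*x2, 2*x1 + 1*x2 = 8, 0 <= x_i <= 4
Step 1: y^k = 0.0, reduced costs: (11.0, 3.0)
  x^k = (0.0, 0.0), subgradient = b - a^T x = 8.0
  y^{k+1} = 0.0 + 0.2*8.0 = 1.6
Step 2: y^k = 1.6, reduced costs: (7.8, 1.4)
  x^k = (0.0, 0.0), subgradient = b - a^T x = 8.0
  y^{k+1} = 1.6 + 0.2*8.0 = 3.2
Step 3: y^k = 3.2, reduced costs: (4.6, -0.2)
  x^k = (0.0, 4.0), subgradient = b - a^T x = 4.0
  y^{k+1} = 3.2 + 0.2*4.0 = 4.0
Step 4: y^k = 4.0, reduced costs: (3.0, -1.0)
  x^k = (0.0, 4.0), subgradient = b - a^T x = 4.0
  y^{k+1} = 4.0 + 0.2*4.0 = 4.8
Dual objective at y_4 = 4.8: reduced costs (1.4, -1.8), box minimizer x = (0.0, 4.0)
g(y_4) = b*y + (c1 - a1*y)*x1 + (c2 - a2*y)*x2 = 8*4.8 + 1.4*0.0 + (-1.8)*4.0 = 38.4 + 0.0 - 7.2 = 31.2


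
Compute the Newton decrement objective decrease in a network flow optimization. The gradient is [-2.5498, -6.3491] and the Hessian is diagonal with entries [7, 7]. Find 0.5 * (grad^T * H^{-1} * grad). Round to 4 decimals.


Step 1: H is diagonal, so H^(-1) * g = [-0.3643, -0.907].
Step 2: g^T H^(-1) g = sum_i g_i^2 / H_ii
  = (-2.5498)^2/7 + (-6.3491)^2/7
  = 0.9288 + 5.7587 = 6.6875
Step 3: Objective decrease = 0.5 * g^T H^(-1) g = 3.3438


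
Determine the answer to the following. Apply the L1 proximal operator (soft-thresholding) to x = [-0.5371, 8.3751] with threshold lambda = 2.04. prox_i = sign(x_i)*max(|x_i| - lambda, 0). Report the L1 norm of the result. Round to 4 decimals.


Soft-thresholding with lambda = 2.04:
prox(-0.5371) = sign(-0.5371)*max(|-0.5371| - 2.04, 0) = 0.0
prox(8.3751) = sign(8.3751)*max(|8.3751| - 2.04, 0) = 6.3351
prox(x) = [0.0, 6.3351]
||prox(x)||_1 = 0.0 + 6.3351 = 6.3351


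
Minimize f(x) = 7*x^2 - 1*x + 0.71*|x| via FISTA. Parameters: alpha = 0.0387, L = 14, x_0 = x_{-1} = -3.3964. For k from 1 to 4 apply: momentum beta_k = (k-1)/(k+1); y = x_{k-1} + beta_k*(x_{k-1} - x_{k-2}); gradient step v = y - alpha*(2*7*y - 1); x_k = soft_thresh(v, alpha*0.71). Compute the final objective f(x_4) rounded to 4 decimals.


FISTA on f(x) = 7*x^2 - 1*x + 0.71*|x|
L = 14, alpha = 0.0387
Iteration 1: beta = 0.0, y = -3.3964 + 0.0*(-3.3964 + 3.3964) = -3.3964
  grad(y) = -48.5496, v = y - alpha*grad = -1.5175
  prox(v) = soft_thresh(-1.5175, 0.0275) = -1.4901
Iteration 2: beta = 0.3333, y = -1.4901 + 0.3333*(-1.4901 + 3.3964) = -0.8546
  grad(y) = -12.9645, v = y - alpha*grad = -0.3529
  prox(v) = soft_thresh(-0.3529, 0.0275) = -0.3254
Iteration 3: beta = 0.5, y = -0.3254 + 0.5*(-0.3254 + 1.4901) = 0.2569
  grad(y) = 2.5969, v = y - alpha*grad = 0.1564
  prox(v) = soft_thresh(0.1564, 0.0275) = 0.1289
Iteration 4: beta = 0.6, y = 0.1289 + 0.6*(0.1289 + 0.3254) = 0.4016
  grad(y) = 4.6217, v = y - alpha*grad = 0.2227
  prox(v) = soft_thresh(0.2227, 0.0275) = 0.1952
f(x_4) = 7*0.1952^2 - 1*0.1952 + 0.71*|0.1952| = 0.2101


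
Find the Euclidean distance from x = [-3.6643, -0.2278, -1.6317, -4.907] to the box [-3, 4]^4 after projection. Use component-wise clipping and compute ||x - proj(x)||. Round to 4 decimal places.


Project each component onto [-3, 4].
clip(-3.6643) = -3.0, clip(-0.2278) = -0.2278, clip(-1.6317) = -1.6317, clip(-4.907) = -3.0
Projection = [-3.0, -0.2278, -1.6317, -3.0]
Squared diffs: [0.4413, 0.0, 0.0, 3.6366]
Distance = sqrt(4.0779) = 2.0194


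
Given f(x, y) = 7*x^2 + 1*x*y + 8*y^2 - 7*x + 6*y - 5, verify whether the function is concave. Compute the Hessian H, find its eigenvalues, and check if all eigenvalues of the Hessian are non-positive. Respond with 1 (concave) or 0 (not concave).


The Hessian of f(x,y) = 7*x^2 + 1*x*y + 8*y^2 - 7*x + 6*y - 5 is:
H = [[14, 1], [1, 16]]
Trace = 14 + 16 = 30
Determinant = 14*16 - (1)^2 = 223
Discriminant = (30)^2 - 4*223 = 8.0
Eigenvalues: lambda_1 = 13.5858, lambda_2 = 16.4142
The function is not concave.

0


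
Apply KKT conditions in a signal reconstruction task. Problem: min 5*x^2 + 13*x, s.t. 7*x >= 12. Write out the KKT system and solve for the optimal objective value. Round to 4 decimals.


Step 1: Try lambda = 0 (constraint inactive).
x_unc = -13/(2*5) = -1.3
Check: 7*-1.3 = -9.1 < 12 -- violated!
Step 2: Constraint must be active: 7*x = 12
x* = 12/7 = 1.7143 (rounded; the exact value 12/7 is used below)
lambda = (2*5*(12/7) + 13)/7 = 4.3061
Step 3: Compute optimal value.
f(x*) = 5*(12/7)^2 + 13*(12/7) = 36.9796


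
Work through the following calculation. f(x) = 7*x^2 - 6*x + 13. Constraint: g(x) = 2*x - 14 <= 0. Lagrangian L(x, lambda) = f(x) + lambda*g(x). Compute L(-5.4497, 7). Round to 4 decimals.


Step 1: Evaluate f(x).
f(-5.4497) = 7*(-5.4497)^2 - 6*(-5.4497) + 13 = 253.5928
Step 2: Evaluate g(x).
g(-5.4497) = 2*-5.4497 - 14 = -24.8994
Step 3: Compute Lagrangian.
L = 253.5928 + 7*-24.8994 = 79.297


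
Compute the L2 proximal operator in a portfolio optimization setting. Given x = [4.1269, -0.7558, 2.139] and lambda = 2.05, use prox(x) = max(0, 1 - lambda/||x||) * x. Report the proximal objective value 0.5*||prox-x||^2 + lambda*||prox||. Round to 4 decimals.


Step 1: Compute ||x||.
||x|| = 4.7093
Step 2: Compute scaling factor.
scale = max(0, 1 - 2.05/4.7093) = 0.5647
Step 3: prox(x) = [2.3304, -0.4268, 1.2079]
||prox(x)|| = 2.6593
Step 4: Proximal objective.
0.5*||prox-x||^2 = 2.1013
lambda*||prox|| = 5.4516
Total = 7.5529


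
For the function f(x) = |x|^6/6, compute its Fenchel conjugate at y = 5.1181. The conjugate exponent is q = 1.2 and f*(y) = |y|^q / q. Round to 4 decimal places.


The conjugate exponent q satisfies 1/p + 1/q = 1.
p = 6, so q = 6/(6 - 1) = 1.2
|y|^q = 5.1181^1.2 = 7.0946
f*(5.1181) = 7.0946 / 1.2 = 5.9122


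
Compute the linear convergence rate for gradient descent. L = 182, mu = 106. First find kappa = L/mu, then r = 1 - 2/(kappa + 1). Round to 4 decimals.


Step 1: Compute the condition number.
kappa = L/mu = 182/106 = 1.717
Step 2: Compute the convergence rate.
r = 1 - 2/(kappa + 1) = 1 - 2*mu/(L + mu) = (L - mu)/(L + mu) = 76/288 = 0.2639


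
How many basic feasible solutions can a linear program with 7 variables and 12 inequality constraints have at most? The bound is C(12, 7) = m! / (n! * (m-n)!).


Each vertex corresponds to some choice of n active constraints out of m, so the number of vertices is at most C(m, n) = m! / (n!(m-n)!).
m = 12, n = 7
Numerator: 12 * 11 * 10 * 9 * 8 * 7 * 6
Denominator: 7! = 5040
C(12, 7) = 792


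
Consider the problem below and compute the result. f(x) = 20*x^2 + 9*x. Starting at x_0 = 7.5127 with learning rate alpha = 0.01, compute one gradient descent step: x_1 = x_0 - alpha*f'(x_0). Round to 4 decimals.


We compute the gradient at x_0 and apply the update.
f'(x) = 40*x + 9
f'(7.5127) = 40*7.5127 + 9 = 309.508
x_1 = 7.5127 - 0.01*309.508 = 4.4176


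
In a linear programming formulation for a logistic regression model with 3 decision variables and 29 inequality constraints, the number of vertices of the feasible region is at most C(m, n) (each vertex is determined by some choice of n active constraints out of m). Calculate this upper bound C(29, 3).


Each vertex corresponds to some choice of n active constraints out of m, so the number of vertices is at most C(m, n) = m! / (n!(m-n)!).
m = 29, n = 3
Numerator: 29 * 28 * 27
Denominator: 3! = 6
C(29, 3) = 3654


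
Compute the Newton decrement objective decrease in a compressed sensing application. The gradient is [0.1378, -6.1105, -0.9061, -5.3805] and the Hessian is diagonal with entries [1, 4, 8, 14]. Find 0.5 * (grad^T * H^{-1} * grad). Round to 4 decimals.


Step 1: H is diagonal, so H^(-1) * g = [0.1378, -1.5276, -0.1133, -0.3843].
Step 2: g^T H^(-1) g = sum_i g_i^2 / H_ii
  = (0.1378)^2/1 + (-6.1105)^2/4 + (-0.9061)^2/8 + (-5.3805)^2/14
  = 0.019 + 9.3346 + 0.1026 + 2.0678 = 11.524
Step 3: Objective decrease = 0.5 * g^T H^(-1) g = 5.762


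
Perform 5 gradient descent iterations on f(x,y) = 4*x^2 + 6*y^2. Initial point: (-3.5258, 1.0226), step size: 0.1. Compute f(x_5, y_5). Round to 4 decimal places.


Gradient descent on f(x,y) = 4*x^2 + 6*y^2.
Starting point: (-3.5258, 1.0226), alpha = 0.1
Step 1: grad_x = 2*4*-3.5258 = -28.2064, grad_y = 2*6*1.0226 = 12.2712
  x_1 = -3.5258 - 0.1*-28.2064 = -0.7052
  y_1 = 1.0226 - 0.1*12.2712 = -0.2045
Step 2: grad_x = 2*4*-0.7052 = -5.6413, grad_y = 2*6*-0.2045 = -2.4542
  x_2 = -0.7052 - 0.1*-5.6413 = -0.141
  y_2 = -0.2045 - 0.1*-2.4542 = 0.0409
Step 3: grad_x = 2*4*-0.141 = -1.1283, grad_y = 2*6*0.0409 = 0.4908
  x_3 = -0.141 - 0.1*-1.1283 = -0.0282
  y_3 = 0.0409 - 0.1*0.4908 = -0.0082
Step 4: grad_x = 2*4*-0.0282 = -0.2257, grad_y = 2*6*-0.0082 = -0.0982
  x_4 = -0.0282 - 0.1*-0.2257 = -0.0056
  y_4 = -0.0082 - 0.1*-0.0982 = 0.0016
Step 5: grad_x = 2*4*-0.0056 = -0.0451, grad_y = 2*6*0.0016 = 0.0196
  x_5 = -0.0056 - 0.1*-0.0451 = -0.0011
  y_5 = 0.0016 - 0.1*0.0196 = -0.0003
f(-0.0011, -0.0003) = 4*(-0.0011)^2 + 6*(-0.0003)^2 = 0.0


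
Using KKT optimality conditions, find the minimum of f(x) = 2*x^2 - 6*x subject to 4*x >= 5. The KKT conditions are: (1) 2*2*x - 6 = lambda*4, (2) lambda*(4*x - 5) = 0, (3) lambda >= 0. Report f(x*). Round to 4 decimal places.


Step 1: Try lambda = 0 (constraint inactive).
Stationarity: 2*2*x - 6 = 0
x* = 6/(2*2) = 1.5
Check constraint: 4*1.5 = 6.0 >= 5 -- satisfied.
Step 2: Compute optimal value.
f(x*) = 2*1.5^2 - 6*1.5 = -4.5


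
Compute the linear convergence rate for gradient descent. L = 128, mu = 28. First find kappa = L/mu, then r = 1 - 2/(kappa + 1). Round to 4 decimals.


Step 1: Compute the condition number.
kappa = L/mu = 128/28 = 4.5714
Step 2: Compute the convergence rate.
r = 1 - 2/(kappa + 1) = 1 - 2*mu/(L + mu) = (L - mu)/(L + mu) = 100/156 = 0.641


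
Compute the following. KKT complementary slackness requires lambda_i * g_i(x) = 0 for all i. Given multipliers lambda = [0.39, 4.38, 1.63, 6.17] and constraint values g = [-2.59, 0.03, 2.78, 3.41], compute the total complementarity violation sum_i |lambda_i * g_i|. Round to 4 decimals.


KKT complementary slackness check:
lambda_1 * g_1 = 0.39 * -2.59 = -1.0101
lambda_2 * g_2 = 4.38 * 0.03 = 0.1314
lambda_3 * g_3 = 1.63 * 2.78 = 4.5314
lambda_4 * g_4 = 6.17 * 3.41 = 21.0397
Total violation = 1.0101 + 0.1314 + 4.5314 + 21.0397 = 26.7126


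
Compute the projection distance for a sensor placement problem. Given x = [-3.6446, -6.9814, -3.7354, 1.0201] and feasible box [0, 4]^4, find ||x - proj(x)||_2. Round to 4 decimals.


Project each component onto [0, 4].
clip(-3.6446) = 0.0, clip(-6.9814) = 0.0, clip(-3.7354) = 0.0, clip(1.0201) = 1.0201
Projection = [0.0, 0.0, 0.0, 1.0201]
Squared diffs: [13.2831, 48.7399, 13.9532, 0.0]
Distance = sqrt(75.9762) = 8.7164


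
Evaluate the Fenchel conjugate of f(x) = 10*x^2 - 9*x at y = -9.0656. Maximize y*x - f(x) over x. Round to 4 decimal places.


f*(y) = sup_x {y*x - a*x^2 - b*x} = sup_x {(y-b)*x - a*x^2}
FOC: (y - b) - 2a*x = 0 => x* = (y - b)/(2a)
x* = (-9.0656 + 9)/(2*10) = -0.0033
f*(-9.0656) = (y-b)^2/(4a) = (-9.0656 + 9)^2/(4*10)
= 0.0043/40 = 0.0001


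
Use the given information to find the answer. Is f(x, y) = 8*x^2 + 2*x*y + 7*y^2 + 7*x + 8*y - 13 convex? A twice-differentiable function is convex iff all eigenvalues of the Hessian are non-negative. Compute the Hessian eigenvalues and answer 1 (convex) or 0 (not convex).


The Hessian of f(x,y) = 8*x^2 + 2*x*y + 7*y^2 + 7*x + 8*y - 13 is:
H = [[16, 2], [2, 14]]
Trace = 16 + 14 = 30
Determinant = 16*14 - (2)^2 = 220
Discriminant = (30)^2 - 4*220 = 20.0
Eigenvalues: lambda_1 = 12.7639, lambda_2 = 17.2361
The function is convex.

1


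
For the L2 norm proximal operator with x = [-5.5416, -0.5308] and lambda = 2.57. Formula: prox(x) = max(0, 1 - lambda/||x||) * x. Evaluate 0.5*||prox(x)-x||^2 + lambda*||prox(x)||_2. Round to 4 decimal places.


Step 1: Compute ||x||.
||x|| = 5.567
Step 2: Compute scaling factor.
scale = max(0, 1 - 2.57/5.567) = 0.5383
Step 3: prox(x) = [-2.9833, -0.2858]
||prox(x)|| = 2.997
Step 4: Proximal objective.
0.5*||prox-x||^2 = 3.3025
lambda*||prox|| = 7.7023
Total = 11.0046


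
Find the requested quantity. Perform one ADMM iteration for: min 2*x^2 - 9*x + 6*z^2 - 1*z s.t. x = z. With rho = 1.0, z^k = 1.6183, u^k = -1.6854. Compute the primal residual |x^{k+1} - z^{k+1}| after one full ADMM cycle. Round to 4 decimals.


ADMM iteration with rho = 1.0, z^k = 1.6183, u^k = -1.6854
Step 1: x-update.
Minimize 2*x^2 - 9*x + (1.0/2)*(x - 1.6183 - 1.6854)^2
FOC: (2*2 + 1.0)*x = 9 + 1.0*(1.6183 + 1.6854)
x^{k+1} = 2.4607
Step 2: z-update.
Minimize 6*z^2 - 1*z + (1.0/2)*(2.4607 - z - 1.6854)^2
FOC: (2*6 + 1.0)*z = 1 + 1.0*(2.4607 - 1.6854)
z^{k+1} = 0.1366
Step 3: u-update.
u^{k+1} = -1.6854 + 2.4607 - 0.1366 = 0.6388
Step 4: Primal residual = |2.4607 - 0.1366| = 2.3242


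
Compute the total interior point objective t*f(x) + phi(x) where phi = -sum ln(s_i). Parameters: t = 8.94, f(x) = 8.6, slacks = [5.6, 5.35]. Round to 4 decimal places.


Step 1: Compute log-barrier.
ln values: [1.7228, 1.6771]
phi = -(1.7228 + 1.6771) = -3.3999
Step 2: Compute augmented objective.
t*f(x) = 8.94*8.6 = 76.884
Total = 76.884 - 3.3999 = 73.4841


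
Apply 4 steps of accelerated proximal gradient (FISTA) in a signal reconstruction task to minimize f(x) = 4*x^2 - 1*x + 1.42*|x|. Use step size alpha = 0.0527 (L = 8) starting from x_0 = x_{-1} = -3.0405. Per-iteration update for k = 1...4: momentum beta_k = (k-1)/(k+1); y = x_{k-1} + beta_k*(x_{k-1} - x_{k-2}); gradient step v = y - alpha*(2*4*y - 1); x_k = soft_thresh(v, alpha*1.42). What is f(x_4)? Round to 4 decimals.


FISTA on f(x) = 4*x^2 - 1*x + 1.42*|x|
L = 8, alpha = 0.0527
Iteration 1: beta = 0.0, y = -3.0405 + 0.0*(-3.0405 + 3.0405) = -3.0405
  grad(y) = -25.324, v = y - alpha*grad = -1.7059
  prox(v) = soft_thresh(-1.7059, 0.0748) = -1.6311
Iteration 2: beta = 0.3333, y = -1.6311 + 0.3333*(-1.6311 + 3.0405) = -1.1613
  grad(y) = -10.2903, v = y - alpha*grad = -0.619
  prox(v) = soft_thresh(-0.619, 0.0748) = -0.5442
Iteration 3: beta = 0.5, y = -0.5442 + 0.5*(-0.5442 + 1.6311) = -0.0007
  grad(y) = -1.0055, v = y - alpha*grad = 0.0523
  prox(v) = soft_thresh(0.0523, 0.0748) = 0.0
Iteration 4: beta = 0.6, y = 0.0 + 0.6*(0.0 + 0.5442) = 0.3265
  grad(y) = 1.6119, v = y - alpha*grad = 0.2415
  prox(v) = soft_thresh(0.2415, 0.0748) = 0.1667
f(x_4) = 4*0.1667^2 - 1*0.1667 + 1.42*|0.1667| = 0.1812


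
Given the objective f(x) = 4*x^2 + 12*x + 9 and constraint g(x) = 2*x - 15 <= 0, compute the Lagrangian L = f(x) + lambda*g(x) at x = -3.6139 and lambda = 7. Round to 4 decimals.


Step 1: Evaluate f(x).
f(-3.6139) = 4*(-3.6139)^2 + 12*(-3.6139) + 9 = 17.8743
Step 2: Evaluate g(x).
g(-3.6139) = 2*-3.6139 - 15 = -22.2278
Step 3: Compute Lagrangian.
L = 17.8743 + 7*-22.2278 = -137.7203


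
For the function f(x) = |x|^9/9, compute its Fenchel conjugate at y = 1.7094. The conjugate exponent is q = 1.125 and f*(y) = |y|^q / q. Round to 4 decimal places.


The conjugate exponent q satisfies 1/p + 1/q = 1.
p = 9, so q = 9/(9 - 1) = 1.125
|y|^q = 1.7094^1.125 = 1.8279
f*(1.7094) = 1.8279 / 1.125 = 1.6248


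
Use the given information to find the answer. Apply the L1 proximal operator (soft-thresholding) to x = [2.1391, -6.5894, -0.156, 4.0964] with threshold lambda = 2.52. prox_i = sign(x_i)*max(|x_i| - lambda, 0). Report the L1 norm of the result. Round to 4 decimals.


Soft-thresholding with lambda = 2.52:
prox(2.1391) = sign(2.1391)*max(|2.1391| - 2.52, 0) = 0.0
prox(-6.5894) = sign(-6.5894)*max(|-6.5894| - 2.52, 0) = -4.0694
prox(-0.156) = sign(-0.156)*max(|-0.156| - 2.52, 0) = 0.0
prox(4.0964) = sign(4.0964)*max(|4.0964| - 2.52, 0) = 1.5764
prox(x) = [0.0, -4.0694, 0.0, 1.5764]
||prox(x)||_1 = 0.0 + 4.0694 + 0.0 + 1.5764 = 5.6458


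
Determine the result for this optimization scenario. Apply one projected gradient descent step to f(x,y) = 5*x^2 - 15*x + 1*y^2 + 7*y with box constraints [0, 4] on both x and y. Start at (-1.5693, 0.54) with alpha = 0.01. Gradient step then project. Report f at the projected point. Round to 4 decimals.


Step 1: Compute gradient at (-1.5693, 0.54).
grad_x = 2*5*-1.5693 - 15 = -30.693
grad_y = 2*1*0.54 + 7 = 8.08
Step 2: Gradient step.
x_raw = -1.5693 - 0.01*-30.693 = -1.2624
y_raw = 0.54 - 0.01*8.08 = 0.4592
Step 3: Project onto [0, 4].
x_proj = clip(-1.2624) = 0.0
y_proj = clip(0.4592) = 0.4592
Step 4: Evaluate f.
f(0.0, 0.4592) = 3.4253


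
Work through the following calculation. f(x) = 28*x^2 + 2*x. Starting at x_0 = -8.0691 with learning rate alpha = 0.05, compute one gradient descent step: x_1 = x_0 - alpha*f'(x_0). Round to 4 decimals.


We compute the gradient at x_0 and apply the update.
f'(x) = 56*x + 2
f'(-8.0691) = 56*-8.0691 + 2 = -449.8696
x_1 = -8.0691 - 0.05*-449.8696 = 14.4244


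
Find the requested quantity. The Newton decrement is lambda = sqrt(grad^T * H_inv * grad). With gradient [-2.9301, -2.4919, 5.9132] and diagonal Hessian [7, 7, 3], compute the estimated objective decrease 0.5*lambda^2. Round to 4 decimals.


Step 1: H is diagonal, so H^(-1) * g = [-0.4186, -0.356, 1.9711].
Step 2: g^T H^(-1) g = sum_i g_i^2 / H_ii
  = (-2.9301)^2/7 + (-2.4919)^2/7 + (5.9132)^2/3
  = 1.2265 + 0.8871 + 11.6553 = 13.7689
Step 3: Objective decrease = 0.5 * g^T H^(-1) g = 6.8844


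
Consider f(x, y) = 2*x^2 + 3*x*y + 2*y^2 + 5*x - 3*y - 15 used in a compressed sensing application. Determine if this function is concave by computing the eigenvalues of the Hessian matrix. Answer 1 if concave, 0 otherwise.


The Hessian of f(x,y) = 2*x^2 + 3*x*y + 2*y^2 + 5*x - 3*y - 15 is:
H = [[4, 3], [3, 4]]
Trace = 4 + 4 = 8
Determinant = 4*4 - (3)^2 = 7
Discriminant = (8)^2 - 4*7 = 36.0
Eigenvalues: lambda_1 = 1.0, lambda_2 = 7.0
The function is not concave.

0


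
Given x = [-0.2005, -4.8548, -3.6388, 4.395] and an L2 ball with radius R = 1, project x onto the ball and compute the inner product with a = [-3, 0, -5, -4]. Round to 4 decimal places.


Step 1: Compute ||x|| (intermediates to 6 decimals).
||x|| = sqrt((-0.2005)^2 + (-4.8548)^2 + (-3.6388)^2 + 4.395^2) = 7.494409
Step 2: Project.
Since ||x|| > R, scale = R/||x|| = 1/7.494409 = 0.133433, proj(x) = scale * x
proj(x) = [-0.026753, -0.647791, -0.485536, 0.586438]
Step 3: Dot product.
a^T * proj(x) = -3*(-0.026753) + 0*(-0.647791) - 5*(-0.485536) - 4*0.586438 = 0.1622


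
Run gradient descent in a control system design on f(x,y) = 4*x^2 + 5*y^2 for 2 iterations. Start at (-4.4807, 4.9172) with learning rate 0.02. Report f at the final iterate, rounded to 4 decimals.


Gradient descent on f(x,y) = 4*x^2 + 5*y^2.
Starting point: (-4.4807, 4.9172), alpha = 0.02
Step 1: grad_x = 2*4*-4.4807 = -35.8456, grad_y = 2*5*4.9172 = 49.172
  x_1 = -4.4807 - 0.02*-35.8456 = -3.7638
  y_1 = 4.9172 - 0.02*49.172 = 3.9338
Step 2: grad_x = 2*4*-3.7638 = -30.1103, grad_y = 2*5*3.9338 = 39.3376
  x_2 = -3.7638 - 0.02*-30.1103 = -3.1616
  y_2 = 3.9338 - 0.02*39.3376 = 3.147
f(-3.1616, 3.147) = 4*(-3.1616)^2 + 5*3.147^2 = 89.5007


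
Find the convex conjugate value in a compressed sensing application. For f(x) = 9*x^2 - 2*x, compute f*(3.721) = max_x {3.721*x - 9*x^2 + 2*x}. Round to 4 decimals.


f*(y) = sup_x {y*x - a*x^2 - b*x} = sup_x {(y-b)*x - a*x^2}
FOC: (y - b) - 2a*x = 0 => x* = (y - b)/(2a)
x* = (3.721 + 2)/(2*9) = 0.3178
f*(3.721) = (y-b)^2/(4a) = (3.721 + 2)^2/(4*9)
= 32.7298/36 = 0.9092


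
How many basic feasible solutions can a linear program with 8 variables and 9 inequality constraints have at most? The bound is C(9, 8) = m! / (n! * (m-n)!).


Each vertex corresponds to some choice of n active constraints out of m, so the number of vertices is at most C(m, n) = m! / (n!(m-n)!).
m = 9, n = 8
Numerator: 9 * 8 * 7 * 6 * 5 * 4 * 3 * 2
Denominator: 8! = 40320
C(9, 8) = 9


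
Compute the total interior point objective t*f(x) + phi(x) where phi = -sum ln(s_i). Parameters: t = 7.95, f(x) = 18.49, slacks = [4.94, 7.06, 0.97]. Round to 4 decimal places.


Step 1: Compute log-barrier.
ln values: [1.5974, 1.9544, -0.0305]
phi = -(1.5974 + 1.9544 - 0.0305) = -3.5214
Step 2: Compute augmented objective.
t*f(x) = 7.95*18.49 = 146.9955
Total = 146.9955 - 3.5214 = 143.4741


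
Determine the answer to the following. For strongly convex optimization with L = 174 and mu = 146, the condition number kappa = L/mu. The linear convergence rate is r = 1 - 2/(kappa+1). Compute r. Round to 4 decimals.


Step 1: Compute the condition number.
kappa = L/mu = 174/146 = 1.1918
Step 2: Compute the convergence rate.
r = 1 - 2/(kappa + 1) = 1 - 2*mu/(L + mu) = (L - mu)/(L + mu) = 28/320 = 0.0875


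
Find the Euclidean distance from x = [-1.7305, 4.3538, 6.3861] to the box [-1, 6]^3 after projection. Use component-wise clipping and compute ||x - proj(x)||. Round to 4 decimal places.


Project each component onto [-1, 6].
clip(-1.7305) = -1.0, clip(4.3538) = 4.3538, clip(6.3861) = 6.0
Projection = [-1.0, 4.3538, 6.0]
Squared diffs: [0.5336, 0.0, 0.1491]
Distance = sqrt(0.6827) = 0.8263


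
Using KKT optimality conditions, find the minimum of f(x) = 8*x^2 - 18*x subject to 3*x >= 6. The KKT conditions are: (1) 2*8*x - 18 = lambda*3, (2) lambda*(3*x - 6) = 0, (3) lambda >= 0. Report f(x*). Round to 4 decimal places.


Step 1: Try lambda = 0 (constraint inactive).
x_unc = 18/(2*8) = 1.125
Check: 3*1.125 = 3.375 < 6 -- violated!
Step 2: Constraint must be active: 3*x = 6
x* = 6/3 = 2.0
lambda = (2*8*2.0 - 18)/3 = 4.6667
Step 3: Compute optimal value.
f(x*) = 8*2.0^2 - 18*2.0 = -4.0


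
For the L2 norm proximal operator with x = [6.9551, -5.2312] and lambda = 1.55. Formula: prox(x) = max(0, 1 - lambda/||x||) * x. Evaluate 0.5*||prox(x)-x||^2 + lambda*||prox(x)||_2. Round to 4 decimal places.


Step 1: Compute ||x||.
||x|| = 8.7028
Step 2: Compute scaling factor.
scale = max(0, 1 - 1.55/8.7028) = 0.8219
Step 3: prox(x) = [5.7164, -4.2995]
||prox(x)|| = 7.1528
Step 4: Proximal objective.
0.5*||prox-x||^2 = 1.2013
lambda*||prox|| = 11.0868
Total = 12.2881
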